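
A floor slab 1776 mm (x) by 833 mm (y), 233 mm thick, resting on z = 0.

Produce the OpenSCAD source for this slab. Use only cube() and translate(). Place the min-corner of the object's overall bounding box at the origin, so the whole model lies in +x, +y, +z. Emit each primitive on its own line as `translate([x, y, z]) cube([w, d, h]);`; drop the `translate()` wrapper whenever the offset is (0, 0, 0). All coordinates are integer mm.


cube([1776, 833, 233]);


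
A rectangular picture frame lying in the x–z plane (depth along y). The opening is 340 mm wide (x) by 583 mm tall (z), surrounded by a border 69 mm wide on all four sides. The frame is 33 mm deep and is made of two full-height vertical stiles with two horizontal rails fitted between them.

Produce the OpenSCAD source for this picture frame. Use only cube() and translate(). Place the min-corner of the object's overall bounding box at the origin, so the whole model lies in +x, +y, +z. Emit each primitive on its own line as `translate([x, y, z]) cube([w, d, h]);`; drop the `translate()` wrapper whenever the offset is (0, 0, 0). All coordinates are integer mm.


cube([69, 33, 721]);
translate([409, 0, 0]) cube([69, 33, 721]);
translate([69, 0, 0]) cube([340, 33, 69]);
translate([69, 0, 652]) cube([340, 33, 69]);


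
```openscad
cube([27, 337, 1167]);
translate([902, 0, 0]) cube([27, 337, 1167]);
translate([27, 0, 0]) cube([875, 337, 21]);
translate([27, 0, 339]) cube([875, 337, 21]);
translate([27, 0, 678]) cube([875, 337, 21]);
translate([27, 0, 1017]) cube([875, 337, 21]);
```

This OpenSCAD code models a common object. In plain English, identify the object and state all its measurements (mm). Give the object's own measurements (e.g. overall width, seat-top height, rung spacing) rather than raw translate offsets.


An open bookshelf. Two side panels, each 27 mm thick, 337 mm deep and 1167 mm tall, stand 929 mm apart (outside-to-outside). Between them sit 4 shelves, each 21 mm thick and 337 mm deep, spanning the full gap between the sides. The bottom shelf rests on the floor (its underside at z = 0) and the clear gap between one shelf's top and the next shelf's underside is 318 mm.


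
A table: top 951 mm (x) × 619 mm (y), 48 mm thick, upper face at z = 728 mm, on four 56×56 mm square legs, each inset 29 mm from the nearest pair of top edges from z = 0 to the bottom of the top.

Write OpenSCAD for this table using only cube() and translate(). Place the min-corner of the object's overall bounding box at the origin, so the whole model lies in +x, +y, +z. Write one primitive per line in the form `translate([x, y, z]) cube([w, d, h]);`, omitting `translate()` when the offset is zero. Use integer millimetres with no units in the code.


translate([0, 0, 680]) cube([951, 619, 48]);
translate([29, 29, 0]) cube([56, 56, 680]);
translate([866, 29, 0]) cube([56, 56, 680]);
translate([29, 534, 0]) cube([56, 56, 680]);
translate([866, 534, 0]) cube([56, 56, 680]);


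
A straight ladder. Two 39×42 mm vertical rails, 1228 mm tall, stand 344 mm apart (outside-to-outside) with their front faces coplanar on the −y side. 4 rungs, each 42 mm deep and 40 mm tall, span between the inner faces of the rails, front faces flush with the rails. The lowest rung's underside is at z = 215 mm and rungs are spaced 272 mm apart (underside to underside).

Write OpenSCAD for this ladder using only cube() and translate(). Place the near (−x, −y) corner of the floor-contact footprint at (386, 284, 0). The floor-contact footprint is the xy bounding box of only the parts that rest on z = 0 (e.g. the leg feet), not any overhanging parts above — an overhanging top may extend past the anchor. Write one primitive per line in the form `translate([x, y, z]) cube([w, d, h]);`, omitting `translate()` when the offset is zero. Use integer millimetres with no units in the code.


// rung span = 344 - 2*39 = 266
// rung[k] z = 215 + k*272
translate([386, 284, 0]) cube([39, 42, 1228]);
translate([691, 284, 0]) cube([39, 42, 1228]);
translate([425, 284, 215]) cube([266, 42, 40]);
translate([425, 284, 487]) cube([266, 42, 40]);
translate([425, 284, 759]) cube([266, 42, 40]);
translate([425, 284, 1031]) cube([266, 42, 40]);


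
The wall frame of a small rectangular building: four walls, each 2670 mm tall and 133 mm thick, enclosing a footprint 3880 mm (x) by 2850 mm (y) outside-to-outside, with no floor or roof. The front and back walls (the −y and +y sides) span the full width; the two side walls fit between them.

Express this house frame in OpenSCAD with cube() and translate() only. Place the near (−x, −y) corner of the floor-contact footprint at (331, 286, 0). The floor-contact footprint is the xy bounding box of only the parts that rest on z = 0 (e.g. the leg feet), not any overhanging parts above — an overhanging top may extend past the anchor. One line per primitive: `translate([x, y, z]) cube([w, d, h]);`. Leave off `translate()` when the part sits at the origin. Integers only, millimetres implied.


translate([331, 286, 0]) cube([3880, 133, 2670]);
translate([331, 3003, 0]) cube([3880, 133, 2670]);
translate([331, 419, 0]) cube([133, 2584, 2670]);
translate([4078, 419, 0]) cube([133, 2584, 2670]);


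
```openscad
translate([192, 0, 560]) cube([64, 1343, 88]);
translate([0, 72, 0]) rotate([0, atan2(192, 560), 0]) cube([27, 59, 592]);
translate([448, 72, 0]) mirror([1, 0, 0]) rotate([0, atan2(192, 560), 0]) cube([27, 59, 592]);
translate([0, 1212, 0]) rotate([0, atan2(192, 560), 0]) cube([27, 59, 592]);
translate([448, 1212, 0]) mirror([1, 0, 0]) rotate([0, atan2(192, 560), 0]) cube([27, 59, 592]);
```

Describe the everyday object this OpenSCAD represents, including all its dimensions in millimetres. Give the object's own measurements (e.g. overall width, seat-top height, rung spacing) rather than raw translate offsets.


A sawhorse. A 64×1343×88 mm beam (x, y, z) sits on two A-frame leg pairs. Each pair is two raked legs of 27×59 mm section (59 mm along y) splaying symmetrically in x. Each leg rises 560 mm vertically over 192 mm of horizontal reach and is 592 mm long along its own axis. Every leg's outer bottom edge rests on the floor and its outer top edge meets a bottom edge of the beam — the left legs (tilting toward +x) meet the beam's −x bottom edge, the right legs (their mirror images, tilting toward −x) meet its +x bottom edge — so the leg tops tuck under the beam, the beam's underside is 560 mm above the floor, and the feet are 448 mm apart outside-to-outside with the beam centred between them. The two leg pairs are set in 72 mm from either end of the beam.


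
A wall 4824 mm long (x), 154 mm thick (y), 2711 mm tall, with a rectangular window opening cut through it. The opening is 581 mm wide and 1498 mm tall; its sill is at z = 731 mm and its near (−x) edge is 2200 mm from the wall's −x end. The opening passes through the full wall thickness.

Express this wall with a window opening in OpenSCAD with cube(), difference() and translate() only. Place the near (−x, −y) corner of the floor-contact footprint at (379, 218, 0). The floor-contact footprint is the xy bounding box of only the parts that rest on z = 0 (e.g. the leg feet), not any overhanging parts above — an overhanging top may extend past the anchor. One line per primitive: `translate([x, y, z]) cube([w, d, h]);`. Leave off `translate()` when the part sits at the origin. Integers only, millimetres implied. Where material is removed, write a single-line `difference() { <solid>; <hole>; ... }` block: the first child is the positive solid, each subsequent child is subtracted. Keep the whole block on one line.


difference() { translate([379, 218, 0]) cube([4824, 154, 2711]); translate([2579, 218, 731]) cube([581, 154, 1498]); }


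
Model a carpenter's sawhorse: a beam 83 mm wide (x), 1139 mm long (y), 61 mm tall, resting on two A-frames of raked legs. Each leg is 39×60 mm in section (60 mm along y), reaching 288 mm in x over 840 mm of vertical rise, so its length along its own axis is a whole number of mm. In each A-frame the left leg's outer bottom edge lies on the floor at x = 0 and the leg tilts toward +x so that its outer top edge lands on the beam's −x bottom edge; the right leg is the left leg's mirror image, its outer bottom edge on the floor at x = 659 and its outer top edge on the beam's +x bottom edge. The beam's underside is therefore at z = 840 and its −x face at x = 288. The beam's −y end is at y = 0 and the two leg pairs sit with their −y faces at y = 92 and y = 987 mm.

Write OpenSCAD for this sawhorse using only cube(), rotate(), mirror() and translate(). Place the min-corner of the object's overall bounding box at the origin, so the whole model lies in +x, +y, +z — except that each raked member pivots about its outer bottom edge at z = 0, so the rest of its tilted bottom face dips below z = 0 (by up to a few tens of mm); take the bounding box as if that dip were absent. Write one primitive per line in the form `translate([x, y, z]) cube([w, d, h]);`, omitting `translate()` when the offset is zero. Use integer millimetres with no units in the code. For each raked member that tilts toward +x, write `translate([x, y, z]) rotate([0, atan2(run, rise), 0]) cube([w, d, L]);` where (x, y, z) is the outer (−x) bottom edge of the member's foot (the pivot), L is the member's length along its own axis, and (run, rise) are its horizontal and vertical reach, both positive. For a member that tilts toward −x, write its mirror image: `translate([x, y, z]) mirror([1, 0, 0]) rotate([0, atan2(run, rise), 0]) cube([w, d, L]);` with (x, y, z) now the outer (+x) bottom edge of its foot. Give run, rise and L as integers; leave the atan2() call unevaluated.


translate([288, 0, 840]) cube([83, 1139, 61]);
translate([0, 92, 0]) rotate([0, atan2(288, 840), 0]) cube([39, 60, 888]);
translate([659, 92, 0]) mirror([1, 0, 0]) rotate([0, atan2(288, 840), 0]) cube([39, 60, 888]);
translate([0, 987, 0]) rotate([0, atan2(288, 840), 0]) cube([39, 60, 888]);
translate([659, 987, 0]) mirror([1, 0, 0]) rotate([0, atan2(288, 840), 0]) cube([39, 60, 888]);


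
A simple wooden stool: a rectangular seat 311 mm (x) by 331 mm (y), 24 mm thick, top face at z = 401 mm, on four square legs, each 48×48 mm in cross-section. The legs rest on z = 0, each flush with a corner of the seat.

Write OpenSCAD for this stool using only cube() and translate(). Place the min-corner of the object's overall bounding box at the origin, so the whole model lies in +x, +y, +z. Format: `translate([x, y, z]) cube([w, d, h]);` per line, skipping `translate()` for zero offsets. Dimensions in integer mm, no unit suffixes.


// leg_h = 401 - 24 = 377
translate([0, 0, 377]) cube([311, 331, 24]);
cube([48, 48, 377]);
translate([263, 0, 0]) cube([48, 48, 377]);
translate([0, 283, 0]) cube([48, 48, 377]);
translate([263, 283, 0]) cube([48, 48, 377]);


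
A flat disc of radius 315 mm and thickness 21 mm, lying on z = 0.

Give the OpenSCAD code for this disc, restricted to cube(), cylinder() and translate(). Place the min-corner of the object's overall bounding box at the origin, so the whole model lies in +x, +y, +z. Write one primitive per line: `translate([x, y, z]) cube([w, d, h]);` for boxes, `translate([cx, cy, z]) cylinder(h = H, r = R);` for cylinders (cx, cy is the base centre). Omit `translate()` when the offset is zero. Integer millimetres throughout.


translate([315, 315, 0]) cylinder(h = 21, r = 315);


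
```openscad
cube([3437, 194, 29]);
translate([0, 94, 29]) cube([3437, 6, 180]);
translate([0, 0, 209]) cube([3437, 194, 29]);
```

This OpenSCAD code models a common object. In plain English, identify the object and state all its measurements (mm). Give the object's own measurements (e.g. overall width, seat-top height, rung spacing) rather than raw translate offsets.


An I-beam lying along x, 3437 mm long. Overall section height 238 mm. Two flanges 194 mm wide (y) and 29 mm thick, one on the floor and one at the top; a web 6 mm thick runs between them, centred on the flange width.


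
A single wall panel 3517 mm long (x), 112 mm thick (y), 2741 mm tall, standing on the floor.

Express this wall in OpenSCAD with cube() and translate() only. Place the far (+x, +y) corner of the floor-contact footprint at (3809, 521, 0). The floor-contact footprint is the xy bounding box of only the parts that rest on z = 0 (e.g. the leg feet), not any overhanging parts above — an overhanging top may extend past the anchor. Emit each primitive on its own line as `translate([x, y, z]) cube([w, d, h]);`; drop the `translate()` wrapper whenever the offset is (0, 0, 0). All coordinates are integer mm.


translate([292, 409, 0]) cube([3517, 112, 2741]);


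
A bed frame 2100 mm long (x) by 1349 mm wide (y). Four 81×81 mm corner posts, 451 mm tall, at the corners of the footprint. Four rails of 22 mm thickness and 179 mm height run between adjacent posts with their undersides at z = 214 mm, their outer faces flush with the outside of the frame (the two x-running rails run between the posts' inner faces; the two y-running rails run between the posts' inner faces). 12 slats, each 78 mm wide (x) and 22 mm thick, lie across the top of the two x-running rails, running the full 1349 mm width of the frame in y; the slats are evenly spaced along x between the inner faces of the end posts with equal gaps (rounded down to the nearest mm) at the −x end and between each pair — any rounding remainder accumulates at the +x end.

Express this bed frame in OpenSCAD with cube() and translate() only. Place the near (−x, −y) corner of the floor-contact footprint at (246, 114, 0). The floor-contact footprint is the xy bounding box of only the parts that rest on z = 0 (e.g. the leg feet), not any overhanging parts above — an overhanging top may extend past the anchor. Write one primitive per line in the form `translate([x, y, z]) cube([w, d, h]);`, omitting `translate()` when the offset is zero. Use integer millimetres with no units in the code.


translate([246, 114, 0]) cube([81, 81, 451]);
translate([246, 1382, 0]) cube([81, 81, 451]);
translate([2265, 114, 0]) cube([81, 81, 451]);
translate([2265, 1382, 0]) cube([81, 81, 451]);
translate([327, 114, 214]) cube([1938, 22, 179]);
translate([327, 1441, 214]) cube([1938, 22, 179]);
translate([246, 195, 214]) cube([22, 1187, 179]);
translate([2324, 195, 214]) cube([22, 1187, 179]);
translate([404, 114, 393]) cube([78, 1349, 22]);
translate([559, 114, 393]) cube([78, 1349, 22]);
translate([714, 114, 393]) cube([78, 1349, 22]);
translate([869, 114, 393]) cube([78, 1349, 22]);
translate([1024, 114, 393]) cube([78, 1349, 22]);
translate([1179, 114, 393]) cube([78, 1349, 22]);
translate([1334, 114, 393]) cube([78, 1349, 22]);
translate([1489, 114, 393]) cube([78, 1349, 22]);
translate([1644, 114, 393]) cube([78, 1349, 22]);
translate([1799, 114, 393]) cube([78, 1349, 22]);
translate([1954, 114, 393]) cube([78, 1349, 22]);
translate([2109, 114, 393]) cube([78, 1349, 22]);


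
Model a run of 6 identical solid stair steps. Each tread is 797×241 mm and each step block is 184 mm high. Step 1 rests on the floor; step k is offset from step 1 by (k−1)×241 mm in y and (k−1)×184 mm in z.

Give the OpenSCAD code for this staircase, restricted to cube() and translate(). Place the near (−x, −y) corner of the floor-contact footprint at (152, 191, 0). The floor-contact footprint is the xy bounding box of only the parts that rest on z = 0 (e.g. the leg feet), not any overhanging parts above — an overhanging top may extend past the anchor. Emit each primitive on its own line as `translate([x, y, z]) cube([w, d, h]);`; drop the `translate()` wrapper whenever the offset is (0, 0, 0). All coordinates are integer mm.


translate([152, 191, 0]) cube([797, 241, 184]);
translate([152, 432, 184]) cube([797, 241, 184]);
translate([152, 673, 368]) cube([797, 241, 184]);
translate([152, 914, 552]) cube([797, 241, 184]);
translate([152, 1155, 736]) cube([797, 241, 184]);
translate([152, 1396, 920]) cube([797, 241, 184]);


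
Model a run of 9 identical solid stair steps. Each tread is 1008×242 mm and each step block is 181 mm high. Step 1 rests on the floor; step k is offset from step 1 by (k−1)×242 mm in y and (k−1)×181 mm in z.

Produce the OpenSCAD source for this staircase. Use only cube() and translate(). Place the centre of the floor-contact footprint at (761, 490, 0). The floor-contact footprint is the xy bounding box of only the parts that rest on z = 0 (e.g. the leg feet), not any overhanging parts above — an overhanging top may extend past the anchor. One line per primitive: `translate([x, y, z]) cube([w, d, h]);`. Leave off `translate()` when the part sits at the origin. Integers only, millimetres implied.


translate([257, 369, 0]) cube([1008, 242, 181]);
translate([257, 611, 181]) cube([1008, 242, 181]);
translate([257, 853, 362]) cube([1008, 242, 181]);
translate([257, 1095, 543]) cube([1008, 242, 181]);
translate([257, 1337, 724]) cube([1008, 242, 181]);
translate([257, 1579, 905]) cube([1008, 242, 181]);
translate([257, 1821, 1086]) cube([1008, 242, 181]);
translate([257, 2063, 1267]) cube([1008, 242, 181]);
translate([257, 2305, 1448]) cube([1008, 242, 181]);


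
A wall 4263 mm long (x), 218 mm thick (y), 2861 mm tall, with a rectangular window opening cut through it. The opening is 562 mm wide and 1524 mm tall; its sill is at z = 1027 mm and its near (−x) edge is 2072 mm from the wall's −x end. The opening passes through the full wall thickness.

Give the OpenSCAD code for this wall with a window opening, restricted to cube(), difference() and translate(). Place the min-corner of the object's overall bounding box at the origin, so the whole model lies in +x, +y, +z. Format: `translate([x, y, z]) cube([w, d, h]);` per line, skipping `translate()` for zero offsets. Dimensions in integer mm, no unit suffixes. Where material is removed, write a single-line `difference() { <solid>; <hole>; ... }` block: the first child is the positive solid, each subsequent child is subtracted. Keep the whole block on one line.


difference() { cube([4263, 218, 2861]); translate([2072, 0, 1027]) cube([562, 218, 1524]); }


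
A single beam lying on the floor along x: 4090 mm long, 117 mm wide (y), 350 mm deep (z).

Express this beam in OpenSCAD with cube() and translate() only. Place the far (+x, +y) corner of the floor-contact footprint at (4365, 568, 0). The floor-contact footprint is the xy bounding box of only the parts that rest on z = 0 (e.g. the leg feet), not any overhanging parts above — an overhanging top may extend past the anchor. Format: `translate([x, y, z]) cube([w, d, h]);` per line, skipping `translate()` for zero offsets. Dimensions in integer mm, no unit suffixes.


translate([275, 451, 0]) cube([4090, 117, 350]);


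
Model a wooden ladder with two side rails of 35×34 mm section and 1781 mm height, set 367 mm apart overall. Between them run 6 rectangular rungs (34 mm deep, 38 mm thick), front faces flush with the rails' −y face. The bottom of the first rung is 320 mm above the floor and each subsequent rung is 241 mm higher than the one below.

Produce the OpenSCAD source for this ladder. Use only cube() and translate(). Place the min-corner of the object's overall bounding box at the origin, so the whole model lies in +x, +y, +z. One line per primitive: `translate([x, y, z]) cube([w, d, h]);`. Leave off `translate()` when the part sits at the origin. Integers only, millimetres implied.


cube([35, 34, 1781]);
translate([332, 0, 0]) cube([35, 34, 1781]);
translate([35, 0, 320]) cube([297, 34, 38]);
translate([35, 0, 561]) cube([297, 34, 38]);
translate([35, 0, 802]) cube([297, 34, 38]);
translate([35, 0, 1043]) cube([297, 34, 38]);
translate([35, 0, 1284]) cube([297, 34, 38]);
translate([35, 0, 1525]) cube([297, 34, 38]);


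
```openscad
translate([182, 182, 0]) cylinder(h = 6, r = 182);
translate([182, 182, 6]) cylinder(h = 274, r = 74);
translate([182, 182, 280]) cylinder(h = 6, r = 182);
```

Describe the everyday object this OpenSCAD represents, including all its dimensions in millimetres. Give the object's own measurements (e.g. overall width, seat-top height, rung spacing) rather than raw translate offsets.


A spool: two coaxial disc flanges of radius 182 mm and thickness 6 mm, joined by a core cylinder of radius 74 mm and height 274 mm. The lower flange rests on z = 0 and the three cylinders share a vertical axis.


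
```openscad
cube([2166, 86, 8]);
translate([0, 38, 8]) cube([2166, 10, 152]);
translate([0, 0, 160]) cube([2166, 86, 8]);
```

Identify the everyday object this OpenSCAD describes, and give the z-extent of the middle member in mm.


An I-beam. The web height is 152 mm.

Two wide flanges with a thin centred web — an I-beam. Overall 168 mm minus two 8 mm flanges gives a web of 168 − 2·8 = 152 mm.


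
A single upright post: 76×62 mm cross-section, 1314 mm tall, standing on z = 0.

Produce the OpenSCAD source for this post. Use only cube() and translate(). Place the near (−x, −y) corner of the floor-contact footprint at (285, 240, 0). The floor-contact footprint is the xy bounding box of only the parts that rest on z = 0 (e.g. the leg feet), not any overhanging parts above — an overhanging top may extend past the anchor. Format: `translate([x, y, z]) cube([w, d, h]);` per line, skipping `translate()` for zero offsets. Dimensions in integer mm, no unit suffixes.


translate([285, 240, 0]) cube([76, 62, 1314]);


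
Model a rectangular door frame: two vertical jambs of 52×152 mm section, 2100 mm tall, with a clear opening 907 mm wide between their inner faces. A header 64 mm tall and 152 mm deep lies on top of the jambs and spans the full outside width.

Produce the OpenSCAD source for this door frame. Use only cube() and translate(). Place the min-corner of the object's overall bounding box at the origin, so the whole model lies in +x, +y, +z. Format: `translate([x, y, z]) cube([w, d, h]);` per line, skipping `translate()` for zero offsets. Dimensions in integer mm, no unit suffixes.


cube([52, 152, 2100]);
translate([959, 0, 0]) cube([52, 152, 2100]);
translate([0, 0, 2100]) cube([1011, 152, 64]);


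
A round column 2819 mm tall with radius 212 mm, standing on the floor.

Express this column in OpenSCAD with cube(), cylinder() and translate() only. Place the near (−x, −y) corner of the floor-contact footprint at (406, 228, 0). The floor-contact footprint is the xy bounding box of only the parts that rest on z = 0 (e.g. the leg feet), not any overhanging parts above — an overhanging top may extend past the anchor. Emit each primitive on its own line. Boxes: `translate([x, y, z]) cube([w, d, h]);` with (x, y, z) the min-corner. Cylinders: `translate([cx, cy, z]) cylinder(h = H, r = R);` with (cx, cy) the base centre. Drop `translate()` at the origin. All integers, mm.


translate([618, 440, 0]) cylinder(h = 2819, r = 212);


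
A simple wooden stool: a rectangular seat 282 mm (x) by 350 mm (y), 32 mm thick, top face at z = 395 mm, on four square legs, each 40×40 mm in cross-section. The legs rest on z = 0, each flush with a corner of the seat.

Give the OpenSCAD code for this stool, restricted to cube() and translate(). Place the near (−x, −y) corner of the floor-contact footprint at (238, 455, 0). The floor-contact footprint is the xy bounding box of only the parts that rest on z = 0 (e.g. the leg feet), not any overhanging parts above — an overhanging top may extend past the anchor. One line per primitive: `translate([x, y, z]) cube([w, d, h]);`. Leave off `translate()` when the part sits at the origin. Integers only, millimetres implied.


translate([238, 455, 363]) cube([282, 350, 32]);
translate([238, 455, 0]) cube([40, 40, 363]);
translate([480, 455, 0]) cube([40, 40, 363]);
translate([238, 765, 0]) cube([40, 40, 363]);
translate([480, 765, 0]) cube([40, 40, 363]);


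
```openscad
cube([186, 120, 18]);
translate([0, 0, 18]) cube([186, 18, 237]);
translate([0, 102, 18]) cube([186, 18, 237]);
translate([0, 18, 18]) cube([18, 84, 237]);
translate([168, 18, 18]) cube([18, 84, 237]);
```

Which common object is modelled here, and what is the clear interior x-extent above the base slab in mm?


An open box. The internal width is 150 mm.

A 186×120 base slab with four walls standing on it — an open box. The base is 186 mm wide and the walls are 18 mm thick, so the internal width is 186 − 2 × 18 = 150 mm.


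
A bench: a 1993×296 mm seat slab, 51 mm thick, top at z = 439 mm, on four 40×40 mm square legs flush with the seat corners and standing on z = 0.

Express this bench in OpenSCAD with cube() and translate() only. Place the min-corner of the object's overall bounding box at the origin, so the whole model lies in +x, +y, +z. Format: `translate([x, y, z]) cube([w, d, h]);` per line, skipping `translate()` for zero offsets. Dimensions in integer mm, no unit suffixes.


translate([0, 0, 388]) cube([1993, 296, 51]);
cube([40, 40, 388]);
translate([0, 256, 0]) cube([40, 40, 388]);
translate([1953, 0, 0]) cube([40, 40, 388]);
translate([1953, 256, 0]) cube([40, 40, 388]);


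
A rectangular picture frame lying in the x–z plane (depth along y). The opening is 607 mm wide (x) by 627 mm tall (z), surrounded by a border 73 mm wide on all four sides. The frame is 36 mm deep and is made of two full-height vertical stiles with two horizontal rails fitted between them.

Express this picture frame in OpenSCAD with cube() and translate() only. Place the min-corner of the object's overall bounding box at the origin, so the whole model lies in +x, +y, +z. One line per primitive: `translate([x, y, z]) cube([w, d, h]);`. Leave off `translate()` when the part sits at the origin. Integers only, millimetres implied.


cube([73, 36, 773]);
translate([680, 0, 0]) cube([73, 36, 773]);
translate([73, 0, 0]) cube([607, 36, 73]);
translate([73, 0, 700]) cube([607, 36, 73]);


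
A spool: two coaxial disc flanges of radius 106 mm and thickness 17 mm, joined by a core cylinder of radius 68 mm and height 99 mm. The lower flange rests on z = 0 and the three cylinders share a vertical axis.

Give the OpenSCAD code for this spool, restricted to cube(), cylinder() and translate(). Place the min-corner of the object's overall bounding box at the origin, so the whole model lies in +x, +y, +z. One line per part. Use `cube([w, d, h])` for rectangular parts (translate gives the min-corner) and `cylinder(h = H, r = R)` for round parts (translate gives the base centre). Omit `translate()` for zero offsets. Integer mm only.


translate([106, 106, 0]) cylinder(h = 17, r = 106);
translate([106, 106, 17]) cylinder(h = 99, r = 68);
translate([106, 106, 116]) cylinder(h = 17, r = 106);


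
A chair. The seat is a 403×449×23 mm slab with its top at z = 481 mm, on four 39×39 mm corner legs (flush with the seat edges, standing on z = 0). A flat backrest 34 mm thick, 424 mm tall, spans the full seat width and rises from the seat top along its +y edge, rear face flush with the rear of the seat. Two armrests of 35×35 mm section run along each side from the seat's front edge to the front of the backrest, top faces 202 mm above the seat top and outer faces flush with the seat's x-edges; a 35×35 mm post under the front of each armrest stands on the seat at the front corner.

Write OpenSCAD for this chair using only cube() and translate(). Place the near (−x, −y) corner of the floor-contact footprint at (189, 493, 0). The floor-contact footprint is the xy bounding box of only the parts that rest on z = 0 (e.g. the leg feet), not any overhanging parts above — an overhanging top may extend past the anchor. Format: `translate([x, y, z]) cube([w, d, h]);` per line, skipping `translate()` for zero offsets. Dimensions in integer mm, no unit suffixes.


// leg_h = 481 - 23 = 458
// arm post h = 202 - 35 = 167
translate([189, 493, 458]) cube([403, 449, 23]);
translate([189, 493, 0]) cube([39, 39, 458]);
translate([553, 493, 0]) cube([39, 39, 458]);
translate([189, 903, 0]) cube([39, 39, 458]);
translate([553, 903, 0]) cube([39, 39, 458]);
translate([189, 908, 481]) cube([403, 34, 424]);
translate([189, 493, 648]) cube([35, 415, 35]);
translate([557, 493, 648]) cube([35, 415, 35]);
translate([189, 493, 481]) cube([35, 35, 167]);
translate([557, 493, 481]) cube([35, 35, 167]);


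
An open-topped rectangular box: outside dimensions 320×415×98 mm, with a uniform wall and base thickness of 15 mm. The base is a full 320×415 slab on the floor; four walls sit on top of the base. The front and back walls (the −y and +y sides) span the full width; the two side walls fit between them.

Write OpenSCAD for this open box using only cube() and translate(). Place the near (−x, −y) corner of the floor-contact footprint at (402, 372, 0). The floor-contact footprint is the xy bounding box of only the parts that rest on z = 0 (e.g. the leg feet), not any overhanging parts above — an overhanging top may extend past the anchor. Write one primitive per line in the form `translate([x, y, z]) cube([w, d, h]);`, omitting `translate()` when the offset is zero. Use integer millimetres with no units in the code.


translate([402, 372, 0]) cube([320, 415, 15]);
translate([402, 372, 15]) cube([320, 15, 83]);
translate([402, 772, 15]) cube([320, 15, 83]);
translate([402, 387, 15]) cube([15, 385, 83]);
translate([707, 387, 15]) cube([15, 385, 83]);


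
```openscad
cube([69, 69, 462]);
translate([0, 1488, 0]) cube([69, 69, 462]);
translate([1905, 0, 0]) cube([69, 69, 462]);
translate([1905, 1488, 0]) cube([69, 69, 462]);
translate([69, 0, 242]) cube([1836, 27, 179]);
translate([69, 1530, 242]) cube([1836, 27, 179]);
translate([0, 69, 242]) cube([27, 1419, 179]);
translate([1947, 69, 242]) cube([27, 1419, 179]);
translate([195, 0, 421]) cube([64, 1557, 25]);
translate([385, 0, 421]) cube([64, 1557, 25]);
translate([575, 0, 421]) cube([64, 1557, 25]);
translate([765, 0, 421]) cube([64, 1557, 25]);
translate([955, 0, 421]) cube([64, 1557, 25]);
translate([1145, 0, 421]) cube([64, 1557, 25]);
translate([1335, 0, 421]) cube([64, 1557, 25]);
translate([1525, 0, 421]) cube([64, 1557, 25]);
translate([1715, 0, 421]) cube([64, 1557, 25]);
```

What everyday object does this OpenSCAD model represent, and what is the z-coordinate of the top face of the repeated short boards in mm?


A bed frame. The slat-top height is 446 mm.

Four posts, four rails, and a row of slats — a bed frame. Slats sit on the rails at z = 242 + 179 = 421; with slat thickness 25, the top is 446 mm.


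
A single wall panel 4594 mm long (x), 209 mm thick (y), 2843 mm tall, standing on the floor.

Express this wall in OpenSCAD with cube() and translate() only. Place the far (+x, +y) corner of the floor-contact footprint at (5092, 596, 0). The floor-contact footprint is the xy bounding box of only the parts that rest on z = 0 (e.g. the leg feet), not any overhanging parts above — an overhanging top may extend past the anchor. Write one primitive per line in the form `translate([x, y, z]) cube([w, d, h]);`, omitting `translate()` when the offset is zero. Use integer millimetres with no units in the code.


translate([498, 387, 0]) cube([4594, 209, 2843]);


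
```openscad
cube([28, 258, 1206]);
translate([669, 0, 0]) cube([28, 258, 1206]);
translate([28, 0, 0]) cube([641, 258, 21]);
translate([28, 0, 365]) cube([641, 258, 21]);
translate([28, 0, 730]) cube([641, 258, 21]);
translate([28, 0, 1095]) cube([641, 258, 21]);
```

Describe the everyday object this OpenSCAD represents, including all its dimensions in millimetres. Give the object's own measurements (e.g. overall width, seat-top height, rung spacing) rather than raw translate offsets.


An open bookshelf. Two side panels, each 28 mm thick, 258 mm deep and 1206 mm tall, stand 697 mm apart (outside-to-outside). Between them sit 4 shelves, each 21 mm thick and 258 mm deep, spanning the full gap between the sides. The bottom shelf rests on the floor (its underside at z = 0) and the clear gap between one shelf's top and the next shelf's underside is 344 mm.


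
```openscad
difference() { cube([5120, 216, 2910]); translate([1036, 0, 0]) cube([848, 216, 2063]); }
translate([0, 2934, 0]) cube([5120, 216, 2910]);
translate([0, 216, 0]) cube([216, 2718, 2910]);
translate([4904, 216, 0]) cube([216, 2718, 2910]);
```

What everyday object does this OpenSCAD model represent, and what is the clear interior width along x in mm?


A single room. The interior width is 4688 mm.

Four walls enclosing a rectangle with a door in the front wall — a room. Outside width 5120 minus two 216 mm walls gives 4688 mm.


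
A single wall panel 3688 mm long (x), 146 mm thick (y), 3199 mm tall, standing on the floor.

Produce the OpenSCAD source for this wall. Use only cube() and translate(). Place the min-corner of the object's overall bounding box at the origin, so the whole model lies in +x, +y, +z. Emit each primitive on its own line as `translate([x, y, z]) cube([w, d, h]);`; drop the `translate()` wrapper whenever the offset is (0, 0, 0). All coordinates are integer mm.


cube([3688, 146, 3199]);


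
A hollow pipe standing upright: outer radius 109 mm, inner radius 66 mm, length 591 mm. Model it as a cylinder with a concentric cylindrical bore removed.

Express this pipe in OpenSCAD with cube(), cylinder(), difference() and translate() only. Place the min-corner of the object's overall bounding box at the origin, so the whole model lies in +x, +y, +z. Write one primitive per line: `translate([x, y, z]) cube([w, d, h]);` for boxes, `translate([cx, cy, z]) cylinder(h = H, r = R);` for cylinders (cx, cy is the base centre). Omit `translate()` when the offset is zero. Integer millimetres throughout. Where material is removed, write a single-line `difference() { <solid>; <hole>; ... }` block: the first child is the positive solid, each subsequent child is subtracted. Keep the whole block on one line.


difference() { translate([109, 109, 0]) cylinder(h = 591, r = 109); translate([109, 109, 0]) cylinder(h = 591, r = 66); }


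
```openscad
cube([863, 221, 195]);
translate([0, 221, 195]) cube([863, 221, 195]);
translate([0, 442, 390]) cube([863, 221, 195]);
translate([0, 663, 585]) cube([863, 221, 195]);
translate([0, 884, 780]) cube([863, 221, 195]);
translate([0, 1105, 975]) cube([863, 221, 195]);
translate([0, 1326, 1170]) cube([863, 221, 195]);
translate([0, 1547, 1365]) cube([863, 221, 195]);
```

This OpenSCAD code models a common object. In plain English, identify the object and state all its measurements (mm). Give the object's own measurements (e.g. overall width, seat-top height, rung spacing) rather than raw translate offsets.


A straight staircase of 8 solid steps. Each step is 863 mm wide (x), 221 mm deep (y, the going) and 195 mm tall (the rise). The first step rests on the floor; each subsequent step sits one going further in +y and one rise higher in +z, directly behind and above the previous step with no overlap.


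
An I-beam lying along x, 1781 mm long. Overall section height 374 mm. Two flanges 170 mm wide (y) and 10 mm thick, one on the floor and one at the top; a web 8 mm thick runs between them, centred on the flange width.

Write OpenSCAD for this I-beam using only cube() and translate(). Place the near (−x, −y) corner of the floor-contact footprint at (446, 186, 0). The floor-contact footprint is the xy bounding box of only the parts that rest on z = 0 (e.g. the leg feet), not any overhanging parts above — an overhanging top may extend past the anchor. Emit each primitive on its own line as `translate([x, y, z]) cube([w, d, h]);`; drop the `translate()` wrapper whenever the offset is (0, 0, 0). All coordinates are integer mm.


translate([446, 186, 0]) cube([1781, 170, 10]);
translate([446, 267, 10]) cube([1781, 8, 354]);
translate([446, 186, 364]) cube([1781, 170, 10]);


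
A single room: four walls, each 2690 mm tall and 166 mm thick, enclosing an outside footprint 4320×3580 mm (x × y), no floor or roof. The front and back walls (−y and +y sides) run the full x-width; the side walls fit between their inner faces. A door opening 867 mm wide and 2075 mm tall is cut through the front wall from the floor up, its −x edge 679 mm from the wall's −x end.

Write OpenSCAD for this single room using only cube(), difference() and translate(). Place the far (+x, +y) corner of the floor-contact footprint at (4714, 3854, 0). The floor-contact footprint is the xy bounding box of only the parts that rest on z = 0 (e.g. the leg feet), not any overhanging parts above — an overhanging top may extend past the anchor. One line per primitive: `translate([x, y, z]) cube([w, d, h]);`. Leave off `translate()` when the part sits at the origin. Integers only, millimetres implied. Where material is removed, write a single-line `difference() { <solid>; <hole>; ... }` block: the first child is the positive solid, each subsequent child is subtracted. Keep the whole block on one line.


difference() { translate([394, 274, 0]) cube([4320, 166, 2690]); translate([1073, 274, 0]) cube([867, 166, 2075]); }
translate([394, 3688, 0]) cube([4320, 166, 2690]);
translate([394, 440, 0]) cube([166, 3248, 2690]);
translate([4548, 440, 0]) cube([166, 3248, 2690]);


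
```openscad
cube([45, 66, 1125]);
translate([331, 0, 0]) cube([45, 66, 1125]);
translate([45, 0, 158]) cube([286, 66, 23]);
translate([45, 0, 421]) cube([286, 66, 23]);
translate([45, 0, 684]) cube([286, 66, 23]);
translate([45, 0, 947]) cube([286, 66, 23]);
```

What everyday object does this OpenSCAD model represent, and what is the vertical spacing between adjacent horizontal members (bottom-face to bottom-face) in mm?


A ladder. The rung spacing is 263 mm.

Two tall 45×66 posts with 4 short bars between them — a ladder. Adjacent rungs sit at z = 158 and z = 421, so the spacing is 421 − 158 = 263 mm.


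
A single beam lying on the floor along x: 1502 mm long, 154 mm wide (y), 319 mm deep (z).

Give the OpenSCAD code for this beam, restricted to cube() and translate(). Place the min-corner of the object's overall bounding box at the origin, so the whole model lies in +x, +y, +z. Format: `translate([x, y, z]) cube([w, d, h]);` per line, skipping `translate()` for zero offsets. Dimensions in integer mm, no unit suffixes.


cube([1502, 154, 319]);


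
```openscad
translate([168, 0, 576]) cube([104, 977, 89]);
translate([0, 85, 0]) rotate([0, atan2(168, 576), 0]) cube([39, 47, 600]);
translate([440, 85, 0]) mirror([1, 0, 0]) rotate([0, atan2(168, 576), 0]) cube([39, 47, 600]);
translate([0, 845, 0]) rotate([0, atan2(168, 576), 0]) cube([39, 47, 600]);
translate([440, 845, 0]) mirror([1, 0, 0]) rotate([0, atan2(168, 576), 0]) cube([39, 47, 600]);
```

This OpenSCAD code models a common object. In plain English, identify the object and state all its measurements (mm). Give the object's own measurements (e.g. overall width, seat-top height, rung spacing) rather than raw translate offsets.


A sawhorse. A 104×977×89 mm beam (x, y, z) sits on two A-frame leg pairs. Each pair is two raked legs of 39×47 mm section (47 mm along y) splaying symmetrically in x. Each leg rises 576 mm vertically over 168 mm of horizontal reach and is 600 mm long along its own axis. Every leg's outer bottom edge rests on the floor and its outer top edge meets a bottom edge of the beam — the left legs (tilting toward +x) meet the beam's −x bottom edge, the right legs (their mirror images, tilting toward −x) meet its +x bottom edge — so the leg tops tuck under the beam, the beam's underside is 576 mm above the floor, and the feet are 440 mm apart outside-to-outside with the beam centred between them. The two leg pairs are set in 85 mm from either end of the beam.


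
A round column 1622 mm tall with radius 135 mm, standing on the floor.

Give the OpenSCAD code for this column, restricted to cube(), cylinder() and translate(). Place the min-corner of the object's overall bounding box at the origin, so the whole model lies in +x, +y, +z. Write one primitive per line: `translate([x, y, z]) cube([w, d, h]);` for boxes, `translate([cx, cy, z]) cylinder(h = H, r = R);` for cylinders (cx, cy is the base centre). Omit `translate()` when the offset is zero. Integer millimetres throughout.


translate([135, 135, 0]) cylinder(h = 1622, r = 135);
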